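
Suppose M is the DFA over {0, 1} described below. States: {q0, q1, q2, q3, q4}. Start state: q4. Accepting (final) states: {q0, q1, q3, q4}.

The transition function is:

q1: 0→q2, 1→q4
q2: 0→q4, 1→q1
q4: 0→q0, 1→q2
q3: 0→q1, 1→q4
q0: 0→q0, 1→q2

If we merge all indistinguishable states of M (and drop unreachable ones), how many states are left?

3

Reachable states from the start: {q0,q1,q2,q4}. Unreachable: {q3} — drop them.
Initial partition by acceptance: {q0,q1,q4} | {q2}.
Split {q0,q1,q4} by δ(·,0) → {q0,q4} and {q1}.
Stable partition: {q0,q4} | {q2} | {q1} — 3 equivalence classes.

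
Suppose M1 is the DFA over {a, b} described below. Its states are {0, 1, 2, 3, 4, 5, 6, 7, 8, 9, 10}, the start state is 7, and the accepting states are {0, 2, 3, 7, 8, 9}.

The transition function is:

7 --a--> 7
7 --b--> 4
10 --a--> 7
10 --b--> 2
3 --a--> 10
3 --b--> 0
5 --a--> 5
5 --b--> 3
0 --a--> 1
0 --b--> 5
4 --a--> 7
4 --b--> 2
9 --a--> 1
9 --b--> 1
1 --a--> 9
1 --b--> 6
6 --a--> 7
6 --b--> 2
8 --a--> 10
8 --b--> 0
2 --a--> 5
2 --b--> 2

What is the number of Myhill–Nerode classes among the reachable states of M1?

8

States {8} cannot be reached from the start state, so discard them.
Start with accepting vs non-accepting: {0,2,3,7,9} | {1,4,5,6,10}.
On input a, block {0,2,3,7,9} splits into {0,2,3,9} and {7}.
Refine {0,2,3,9} on symbol b: members go to different blocks, giving {0,9} and {2,3}.
Split {1,4,5,6,10} by δ(·,a) → {4,6,10} and {1} and {5}.
Split {0,9} by δ(·,b) → {0} and {9}.
Split {2,3} by δ(·,a) → {2} and {3}.
No further refinement is possible. Final partition (8 blocks): {0} | {4,6,10} | {7} | {2} | {1} | {5} | {9} | {3}.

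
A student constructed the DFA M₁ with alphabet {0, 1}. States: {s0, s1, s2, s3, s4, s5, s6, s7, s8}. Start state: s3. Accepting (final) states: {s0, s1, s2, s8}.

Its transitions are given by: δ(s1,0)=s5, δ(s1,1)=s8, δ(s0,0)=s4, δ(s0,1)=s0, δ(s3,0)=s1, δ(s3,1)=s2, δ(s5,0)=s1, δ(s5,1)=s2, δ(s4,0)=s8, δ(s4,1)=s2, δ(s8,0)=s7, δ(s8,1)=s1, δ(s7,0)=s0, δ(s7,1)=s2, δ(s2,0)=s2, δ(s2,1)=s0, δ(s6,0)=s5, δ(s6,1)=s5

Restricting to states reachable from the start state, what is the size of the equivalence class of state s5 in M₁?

4

Reachable states from the start: {s0,s1,s2,s3,s4,s5,s7,s8}. Unreachable: {s6} — drop them.
Start with accepting vs non-accepting: {s0,s1,s2,s8} | {s3,s4,s5,s7}.
Refine {s0,s1,s2,s8} on symbol 0: members go to different blocks, giving {s0,s1,s8} and {s2}.
Stable partition: {s0,s1,s8} | {s3,s4,s5,s7} | {s2} — 3 equivalence classes.
The equivalence class containing s5 is {s3,s4,s5,s7}, of size 4.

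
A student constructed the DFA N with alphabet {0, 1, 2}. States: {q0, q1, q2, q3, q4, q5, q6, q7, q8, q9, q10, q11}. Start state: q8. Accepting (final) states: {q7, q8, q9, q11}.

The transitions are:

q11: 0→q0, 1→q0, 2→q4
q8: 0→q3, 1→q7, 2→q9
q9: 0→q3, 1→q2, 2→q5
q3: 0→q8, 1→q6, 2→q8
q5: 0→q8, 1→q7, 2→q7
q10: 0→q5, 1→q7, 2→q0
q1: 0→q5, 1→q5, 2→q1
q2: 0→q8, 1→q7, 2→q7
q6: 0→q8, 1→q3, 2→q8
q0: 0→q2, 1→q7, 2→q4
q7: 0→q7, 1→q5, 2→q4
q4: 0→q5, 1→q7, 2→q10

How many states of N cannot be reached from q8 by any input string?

2

Starting at q8 and following transitions, the reachable set is {q0, q2, q3, q4, q5, q6, q7, q8, q9, q10}. That leaves q1, q11 unreachable — 2 in total.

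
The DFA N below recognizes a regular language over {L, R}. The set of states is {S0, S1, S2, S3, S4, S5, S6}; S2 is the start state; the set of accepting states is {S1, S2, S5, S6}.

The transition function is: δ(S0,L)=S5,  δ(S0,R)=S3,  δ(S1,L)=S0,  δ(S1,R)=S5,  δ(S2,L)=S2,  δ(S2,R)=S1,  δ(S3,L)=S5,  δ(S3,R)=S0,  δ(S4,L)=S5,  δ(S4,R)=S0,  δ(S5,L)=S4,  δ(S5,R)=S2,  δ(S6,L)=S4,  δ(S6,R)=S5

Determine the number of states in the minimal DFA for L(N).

4

Reachable states from the start: {S0,S1,S2,S3,S4,S5}. Unreachable: {S6} — drop them.
P0 = {S1,S2,S5} | {S0,S3,S4}.
Split {S1,S2,S5} by δ(·,L) → {S1,S5} and {S2}.
On input R, block {S1,S5} splits into {S1} and {S5}.
The partition is now stable with 4 blocks: {S1} | {S0,S3,S4} | {S2} | {S5}.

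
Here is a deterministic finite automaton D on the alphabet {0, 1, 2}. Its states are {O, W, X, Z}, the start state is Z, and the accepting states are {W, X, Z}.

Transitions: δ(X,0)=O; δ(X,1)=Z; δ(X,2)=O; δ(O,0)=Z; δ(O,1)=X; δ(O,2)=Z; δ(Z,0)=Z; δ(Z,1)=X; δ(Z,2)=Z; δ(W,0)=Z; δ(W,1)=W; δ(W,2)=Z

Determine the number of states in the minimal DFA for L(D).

States {W} cannot be reached from the start state, so discard them.
Initial partition by acceptance: {X,Z} | {O}.
Refine {X,Z} on symbol 0: members go to different blocks, giving {Z} and {X}.
No further refinement is possible. Final partition (3 blocks): {Z} | {O} | {X}.

3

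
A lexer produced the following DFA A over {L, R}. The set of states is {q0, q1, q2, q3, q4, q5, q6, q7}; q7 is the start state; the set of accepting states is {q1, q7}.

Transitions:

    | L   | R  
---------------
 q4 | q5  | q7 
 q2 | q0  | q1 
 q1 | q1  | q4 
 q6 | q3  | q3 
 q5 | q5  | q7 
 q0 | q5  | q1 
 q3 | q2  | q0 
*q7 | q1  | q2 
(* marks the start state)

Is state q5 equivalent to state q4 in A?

First remove the unreachable states {q3,q6}; 6 states remain.
Initial partition by acceptance: {q1,q7} | {q0,q2,q4,q5}.
Stable partition: {q1,q7} | {q0,q2,q4,q5} — 2 equivalence classes.
q5 and q4 lie in the same block of the stable partition, so they are equivalent — no string distinguishes them.

Yes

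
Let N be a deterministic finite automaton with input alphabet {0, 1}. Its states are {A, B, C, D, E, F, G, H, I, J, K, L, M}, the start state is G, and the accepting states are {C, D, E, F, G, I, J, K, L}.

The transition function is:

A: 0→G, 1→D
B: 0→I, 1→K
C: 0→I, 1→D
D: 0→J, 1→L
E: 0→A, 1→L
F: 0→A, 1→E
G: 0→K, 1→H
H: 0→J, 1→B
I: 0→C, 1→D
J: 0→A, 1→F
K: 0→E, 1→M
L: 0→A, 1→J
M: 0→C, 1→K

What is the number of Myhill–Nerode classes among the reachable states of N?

Initial partition by acceptance: {C,D,E,F,G,I,J,K,L} | {A,B,H,M}.
Split {C,D,E,F,G,I,J,K,L} by δ(·,0) → {C,D,G,I,K} and {E,F,J,L}.
Split {C,D,G,I,K} by δ(·,0) → {C,G,I} and {D,K}.
Split {C,G,I} by δ(·,0) → {C,I} and {G}.
On input 0, block {A,B,H,M} splits into {B,M} and {A} and {H}.
Split {D,K} by δ(·,1) → {D} and {K}.
The partition is now stable with 8 blocks: {C,I} | {B,M} | {E,F,J,L} | {D} | {G} | {A} | {H} | {K}.

8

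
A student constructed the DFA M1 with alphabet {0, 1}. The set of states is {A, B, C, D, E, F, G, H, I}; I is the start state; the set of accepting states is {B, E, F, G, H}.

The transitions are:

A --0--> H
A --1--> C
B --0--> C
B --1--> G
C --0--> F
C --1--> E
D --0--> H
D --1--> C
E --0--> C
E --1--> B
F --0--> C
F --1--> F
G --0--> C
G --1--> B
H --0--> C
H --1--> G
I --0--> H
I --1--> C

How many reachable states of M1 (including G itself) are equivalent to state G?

5

Reachable states from the start: {B,C,E,F,G,H,I}. Unreachable: {A,D} — drop them.
Start with accepting vs non-accepting: {B,E,F,G,H} | {C,I}.
On input 1, block {C,I} splits into {C} and {I}.
The partition is now stable with 3 blocks: {B,E,F,G,H} | {C} | {I}.
The equivalence class containing G is {B,E,F,G,H}, of size 5.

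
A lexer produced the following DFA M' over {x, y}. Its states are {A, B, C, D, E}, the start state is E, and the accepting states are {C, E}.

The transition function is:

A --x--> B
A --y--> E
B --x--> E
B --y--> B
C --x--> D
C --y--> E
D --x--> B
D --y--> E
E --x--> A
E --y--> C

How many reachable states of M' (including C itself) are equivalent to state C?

P0 = {C,E} | {A,B,D}.
On input x, block {A,B,D} splits into {A,D} and {B}.
No further refinement is possible. Final partition (3 blocks): {C,E} | {A,D} | {B}.
The equivalence class containing C is {C,E}, of size 2.

2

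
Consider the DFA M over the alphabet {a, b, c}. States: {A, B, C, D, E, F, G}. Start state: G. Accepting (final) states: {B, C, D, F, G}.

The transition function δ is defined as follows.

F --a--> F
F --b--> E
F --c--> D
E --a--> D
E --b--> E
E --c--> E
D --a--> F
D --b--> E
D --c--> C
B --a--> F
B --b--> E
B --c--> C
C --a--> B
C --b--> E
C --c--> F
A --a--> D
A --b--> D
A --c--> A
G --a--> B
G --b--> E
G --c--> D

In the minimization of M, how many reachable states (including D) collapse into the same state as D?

5

States {A} cannot be reached from the start state, so discard them.
P0 = {B,C,D,F,G} | {E}.
The partition is now stable with 2 blocks: {B,C,D,F,G} | {E}.
State D belongs to the block {B,C,D,F,G}, which has 5 states.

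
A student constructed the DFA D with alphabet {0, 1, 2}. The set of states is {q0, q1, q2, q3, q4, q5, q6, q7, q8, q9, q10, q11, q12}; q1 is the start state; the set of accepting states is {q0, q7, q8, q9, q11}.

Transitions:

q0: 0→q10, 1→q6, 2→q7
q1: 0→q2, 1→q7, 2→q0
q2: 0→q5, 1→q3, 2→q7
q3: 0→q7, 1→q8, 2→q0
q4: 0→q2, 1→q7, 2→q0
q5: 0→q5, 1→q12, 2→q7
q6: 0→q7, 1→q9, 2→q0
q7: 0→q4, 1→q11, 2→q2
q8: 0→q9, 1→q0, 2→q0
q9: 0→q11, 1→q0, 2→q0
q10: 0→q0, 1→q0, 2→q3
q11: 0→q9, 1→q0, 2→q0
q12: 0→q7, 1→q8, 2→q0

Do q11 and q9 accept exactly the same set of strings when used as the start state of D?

Every state is reachable, so we keep all 13.
Start with accepting vs non-accepting: {q0,q7,q8,q9,q11} | {q1,q2,q3,q4,q5,q6,q10,q12}.
Refine {q0,q7,q8,q9,q11} on symbol 0: members go to different blocks, giving {q8,q9,q11} and {q0,q7}.
Split {q1,q2,q3,q4,q5,q6,q10,q12} by δ(·,0) → {q1,q2,q4,q5} and {q3,q6,q10,q12}.
Refine {q1,q2,q4,q5} on symbol 1: members go to different blocks, giving {q1,q4} and {q2,q5}.
Split {q0,q7} by δ(·,0) → {q0} and {q7}.
Refine {q3,q6,q10,q12} on symbol 0: members go to different blocks, giving {q3,q6,q12} and {q10}.
No further refinement is possible. Final partition (7 blocks): {q8,q9,q11} | {q1,q4} | {q0} | {q3,q6,q12} | {q2,q5} | {q7} | {q10}.
q11 and q9 lie in the same block of the stable partition, so they are equivalent — no string distinguishes them.

Yes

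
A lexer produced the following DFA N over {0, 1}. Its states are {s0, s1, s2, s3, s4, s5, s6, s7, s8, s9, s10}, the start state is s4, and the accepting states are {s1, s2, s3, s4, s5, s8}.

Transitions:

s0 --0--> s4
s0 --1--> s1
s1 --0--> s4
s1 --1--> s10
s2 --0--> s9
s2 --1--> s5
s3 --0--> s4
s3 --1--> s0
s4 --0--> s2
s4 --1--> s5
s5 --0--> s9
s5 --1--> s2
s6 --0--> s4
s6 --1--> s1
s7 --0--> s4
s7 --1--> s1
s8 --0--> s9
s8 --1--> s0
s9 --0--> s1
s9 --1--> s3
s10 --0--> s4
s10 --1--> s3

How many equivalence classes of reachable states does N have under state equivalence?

5

First remove the unreachable states {s6,s7,s8}; 8 states remain.
Start with accepting vs non-accepting: {s1,s2,s3,s4,s5} | {s0,s9,s10}.
On input 0, block {s1,s2,s3,s4,s5} splits into {s1,s3,s4} and {s2,s5}.
Refine {s1,s3,s4} on symbol 0: members go to different blocks, giving {s1,s3} and {s4}.
Split {s0,s9,s10} by δ(·,0) → {s0,s10} and {s9}.
Stable partition: {s1,s3} | {s0,s10} | {s2,s5} | {s4} | {s9} — 5 equivalence classes.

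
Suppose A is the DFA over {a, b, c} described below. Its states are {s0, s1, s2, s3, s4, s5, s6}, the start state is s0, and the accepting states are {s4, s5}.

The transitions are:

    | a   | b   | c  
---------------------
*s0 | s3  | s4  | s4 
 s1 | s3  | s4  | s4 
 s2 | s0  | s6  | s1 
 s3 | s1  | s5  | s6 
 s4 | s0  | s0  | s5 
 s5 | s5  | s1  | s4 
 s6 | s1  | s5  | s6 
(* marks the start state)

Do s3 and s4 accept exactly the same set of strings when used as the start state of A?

Reachable states from the start: {s0,s1,s3,s4,s5,s6}. Unreachable: {s2} — drop them.
Start with accepting vs non-accepting: {s4,s5} | {s0,s1,s3,s6}.
On input a, block {s4,s5} splits into {s4} and {s5}.
Refine {s0,s1,s3,s6} on symbol b: members go to different blocks, giving {s0,s1} and {s3,s6}.
No further refinement is possible. Final partition (4 blocks): {s4} | {s0,s1} | {s5} | {s3,s6}.
s3 and s4 end up in different blocks, so they are distinguishable. For instance, the string 'ε' is accepted from only s4.

No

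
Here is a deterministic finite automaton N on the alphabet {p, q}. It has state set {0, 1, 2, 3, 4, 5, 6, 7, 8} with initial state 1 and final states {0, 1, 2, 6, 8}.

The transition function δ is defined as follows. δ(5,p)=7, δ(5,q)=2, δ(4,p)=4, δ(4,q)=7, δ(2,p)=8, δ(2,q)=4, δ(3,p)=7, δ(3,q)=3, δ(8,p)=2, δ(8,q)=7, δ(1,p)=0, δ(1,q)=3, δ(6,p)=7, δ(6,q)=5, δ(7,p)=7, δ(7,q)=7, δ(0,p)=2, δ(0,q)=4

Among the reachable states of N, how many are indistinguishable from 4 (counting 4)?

States {5,6} cannot be reached from the start state, so discard them.
Initial partition by acceptance: {0,1,2,8} | {3,4,7}.
The partition is now stable with 2 blocks: {0,1,2,8} | {3,4,7}.
The equivalence class containing 4 is {3,4,7}, of size 3.

3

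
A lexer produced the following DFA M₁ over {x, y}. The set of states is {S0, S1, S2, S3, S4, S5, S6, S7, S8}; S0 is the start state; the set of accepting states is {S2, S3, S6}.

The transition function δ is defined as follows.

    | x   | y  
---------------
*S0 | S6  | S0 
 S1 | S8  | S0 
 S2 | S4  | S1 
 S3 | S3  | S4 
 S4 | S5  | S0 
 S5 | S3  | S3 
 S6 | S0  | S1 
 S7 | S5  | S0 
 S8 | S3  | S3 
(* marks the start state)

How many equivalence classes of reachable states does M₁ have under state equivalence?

5

First remove the unreachable states {S2,S7}; 7 states remain.
Initial partition by acceptance: {S3,S6} | {S0,S1,S4,S5,S8}.
On input x, block {S3,S6} splits into {S3} and {S6}.
Refine {S0,S1,S4,S5,S8} on symbol x: members go to different blocks, giving {S1,S4} and {S5,S8} and {S0}.
No further refinement is possible. Final partition (5 blocks): {S3} | {S1,S4} | {S6} | {S5,S8} | {S0}.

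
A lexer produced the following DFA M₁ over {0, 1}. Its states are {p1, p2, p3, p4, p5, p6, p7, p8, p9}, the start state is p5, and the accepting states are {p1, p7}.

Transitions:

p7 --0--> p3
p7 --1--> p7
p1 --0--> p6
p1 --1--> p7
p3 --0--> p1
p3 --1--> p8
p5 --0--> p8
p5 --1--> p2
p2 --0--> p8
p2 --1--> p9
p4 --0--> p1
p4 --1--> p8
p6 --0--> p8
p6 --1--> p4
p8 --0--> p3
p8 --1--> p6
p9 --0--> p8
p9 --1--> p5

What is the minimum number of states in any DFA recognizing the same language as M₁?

6

Initial partition by acceptance: {p1,p7} | {p2,p3,p4,p5,p6,p8,p9}.
On input 0, block {p2,p3,p4,p5,p6,p8,p9} splits into {p2,p5,p6,p8,p9} and {p3,p4}.
On input 0, block {p1,p7} splits into {p1} and {p7}.
On input 0, block {p2,p5,p6,p8,p9} splits into {p2,p5,p6,p9} and {p8}.
Split {p2,p5,p6,p9} by δ(·,1) → {p2,p5,p9} and {p6}.
The partition is now stable with 6 blocks: {p1} | {p2,p5,p9} | {p3,p4} | {p7} | {p8} | {p6}.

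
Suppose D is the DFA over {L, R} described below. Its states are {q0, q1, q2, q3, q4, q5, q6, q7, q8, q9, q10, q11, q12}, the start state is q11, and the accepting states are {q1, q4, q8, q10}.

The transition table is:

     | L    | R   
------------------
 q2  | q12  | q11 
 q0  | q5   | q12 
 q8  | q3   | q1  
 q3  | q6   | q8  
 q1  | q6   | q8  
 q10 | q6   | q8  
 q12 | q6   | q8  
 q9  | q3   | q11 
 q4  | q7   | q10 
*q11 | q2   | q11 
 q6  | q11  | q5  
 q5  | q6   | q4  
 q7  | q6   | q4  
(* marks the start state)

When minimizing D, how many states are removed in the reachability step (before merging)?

2

No path from q11 leads to q0, q9; the other 11 states are all reachable.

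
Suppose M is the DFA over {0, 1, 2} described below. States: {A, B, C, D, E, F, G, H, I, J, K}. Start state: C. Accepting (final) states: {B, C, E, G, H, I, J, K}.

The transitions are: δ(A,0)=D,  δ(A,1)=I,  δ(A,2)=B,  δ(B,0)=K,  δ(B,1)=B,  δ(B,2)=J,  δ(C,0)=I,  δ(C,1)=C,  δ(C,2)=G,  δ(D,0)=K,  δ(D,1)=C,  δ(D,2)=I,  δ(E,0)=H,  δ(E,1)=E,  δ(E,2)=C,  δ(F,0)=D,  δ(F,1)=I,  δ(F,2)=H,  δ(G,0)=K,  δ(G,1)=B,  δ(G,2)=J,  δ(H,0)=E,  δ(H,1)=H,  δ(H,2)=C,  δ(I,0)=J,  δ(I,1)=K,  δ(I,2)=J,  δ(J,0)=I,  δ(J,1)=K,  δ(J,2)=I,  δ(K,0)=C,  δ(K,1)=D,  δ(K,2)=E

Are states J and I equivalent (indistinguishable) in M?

States {A,F} cannot be reached from the start state, so discard them.
P0 = {B,C,E,G,H,I,J,K} | {D}.
Split {B,C,E,G,H,I,J,K} by δ(·,1) → {B,C,E,G,H,I,J} and {K}.
On input 0, block {B,C,E,G,H,I,J} splits into {C,E,H,I,J} and {B,G}.
Split {C,E,H,I,J} by δ(·,1) → {C,E,H} and {I,J}.
Refine {C,E,H} on symbol 0: members go to different blocks, giving {E,H} and {C}.
Stable partition: {E,H} | {D} | {K} | {B,G} | {I,J} | {C} — 6 equivalence classes.
J and I lie in the same block of the stable partition, so they are equivalent — no string distinguishes them.

Yes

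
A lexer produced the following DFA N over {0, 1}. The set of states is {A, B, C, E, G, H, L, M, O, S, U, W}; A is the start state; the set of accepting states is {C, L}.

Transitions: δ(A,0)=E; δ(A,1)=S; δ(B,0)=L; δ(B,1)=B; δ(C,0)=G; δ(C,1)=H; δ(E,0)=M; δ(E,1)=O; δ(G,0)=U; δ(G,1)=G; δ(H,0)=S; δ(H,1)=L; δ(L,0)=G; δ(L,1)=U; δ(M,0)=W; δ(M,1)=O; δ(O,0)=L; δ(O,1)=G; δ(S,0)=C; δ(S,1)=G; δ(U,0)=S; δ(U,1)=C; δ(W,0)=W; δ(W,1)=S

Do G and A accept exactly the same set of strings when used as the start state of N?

First remove the unreachable states {B}; 11 states remain.
P0 = {C,L} | {A,E,G,H,M,O,S,U,W}.
Split {A,E,G,H,M,O,S,U,W} by δ(·,0) → {A,E,G,H,M,U,W} and {O,S}.
Split {A,E,G,H,M,U,W} by δ(·,0) → {A,E,G,M,W} and {H,U}.
On input 0, block {A,E,G,M,W} splits into {A,E,M,W} and {G}.
Stable partition: {C,L} | {A,E,M,W} | {O,S} | {H,U} | {G} — 5 equivalence classes.
G and A end up in different blocks, so they are distinguishable. For instance, the string '01' is accepted from only G.

No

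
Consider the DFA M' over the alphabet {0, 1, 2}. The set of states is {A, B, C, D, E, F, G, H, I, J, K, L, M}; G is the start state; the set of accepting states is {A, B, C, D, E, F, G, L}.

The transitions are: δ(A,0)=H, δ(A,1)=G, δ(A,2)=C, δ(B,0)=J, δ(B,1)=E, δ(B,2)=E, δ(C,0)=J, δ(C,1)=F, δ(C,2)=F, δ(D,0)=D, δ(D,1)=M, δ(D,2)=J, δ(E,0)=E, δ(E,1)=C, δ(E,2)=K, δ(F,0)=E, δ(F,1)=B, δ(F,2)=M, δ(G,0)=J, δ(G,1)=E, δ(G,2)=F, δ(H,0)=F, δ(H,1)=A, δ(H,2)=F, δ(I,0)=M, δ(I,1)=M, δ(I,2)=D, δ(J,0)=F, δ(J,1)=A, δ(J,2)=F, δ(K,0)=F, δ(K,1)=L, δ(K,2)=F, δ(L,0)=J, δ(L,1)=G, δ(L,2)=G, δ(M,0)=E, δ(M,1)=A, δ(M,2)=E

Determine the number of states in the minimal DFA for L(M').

4

States {D,I} cannot be reached from the start state, so discard them.
Start with accepting vs non-accepting: {A,B,C,E,F,G,L} | {H,J,K,M}.
Split {A,B,C,E,F,G,L} by δ(·,0) → {A,B,C,G,L} and {E,F}.
Split {A,B,C,G,L} by δ(·,1) → {B,C,G} and {A,L}.
No further refinement is possible. Final partition (4 blocks): {B,C,G} | {H,J,K,M} | {E,F} | {A,L}.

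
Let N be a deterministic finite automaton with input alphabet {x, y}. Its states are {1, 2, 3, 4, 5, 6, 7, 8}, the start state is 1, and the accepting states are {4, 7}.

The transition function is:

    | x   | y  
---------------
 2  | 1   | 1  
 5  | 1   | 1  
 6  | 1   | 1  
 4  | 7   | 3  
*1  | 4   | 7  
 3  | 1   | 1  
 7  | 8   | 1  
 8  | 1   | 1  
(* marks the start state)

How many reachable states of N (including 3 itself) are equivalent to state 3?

First remove the unreachable states {2,5,6}; 5 states remain.
Start with accepting vs non-accepting: {4,7} | {1,3,8}.
Split {4,7} by δ(·,x) → {4} and {7}.
Refine {1,3,8} on symbol x: members go to different blocks, giving {3,8} and {1}.
The partition is now stable with 4 blocks: {4} | {3,8} | {7} | {1}.
The equivalence class containing 3 is {3,8}, of size 2.

2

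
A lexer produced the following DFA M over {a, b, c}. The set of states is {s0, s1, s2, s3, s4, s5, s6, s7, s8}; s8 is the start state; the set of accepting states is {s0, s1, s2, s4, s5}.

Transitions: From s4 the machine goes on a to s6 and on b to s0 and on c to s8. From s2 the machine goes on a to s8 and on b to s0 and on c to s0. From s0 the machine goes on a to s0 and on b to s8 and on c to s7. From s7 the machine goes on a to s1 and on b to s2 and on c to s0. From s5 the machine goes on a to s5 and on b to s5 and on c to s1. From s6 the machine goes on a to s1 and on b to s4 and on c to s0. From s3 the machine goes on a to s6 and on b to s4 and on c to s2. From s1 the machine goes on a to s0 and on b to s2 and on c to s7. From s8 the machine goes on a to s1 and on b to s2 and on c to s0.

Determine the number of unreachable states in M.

4

BFS from s8 reaches {s0, s1, s2, s7, s8}; the 4 state(s) s3, s4, s5, s6 are never visited.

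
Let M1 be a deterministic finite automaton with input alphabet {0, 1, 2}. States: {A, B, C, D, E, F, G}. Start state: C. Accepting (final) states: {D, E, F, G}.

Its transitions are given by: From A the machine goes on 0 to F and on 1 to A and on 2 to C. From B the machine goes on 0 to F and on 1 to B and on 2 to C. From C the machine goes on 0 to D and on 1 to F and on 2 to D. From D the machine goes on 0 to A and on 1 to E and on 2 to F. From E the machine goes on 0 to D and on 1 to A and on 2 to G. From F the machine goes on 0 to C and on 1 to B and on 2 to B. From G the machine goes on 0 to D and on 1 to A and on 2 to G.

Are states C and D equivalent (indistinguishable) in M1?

No

Every state is reachable, so we keep all 7.
Start with accepting vs non-accepting: {D,E,F,G} | {A,B,C}.
Refine {D,E,F,G} on symbol 0: members go to different blocks, giving {D,F} and {E,G}.
On input 1, block {D,F} splits into {D} and {F}.
On input 0, block {A,B,C} splits into {A,B} and {C}.
No further refinement is possible. Final partition (5 blocks): {D} | {A,B} | {E,G} | {F} | {C}.
C and D end up in different blocks, so they are distinguishable. For instance, the string 'ε' is accepted from only D.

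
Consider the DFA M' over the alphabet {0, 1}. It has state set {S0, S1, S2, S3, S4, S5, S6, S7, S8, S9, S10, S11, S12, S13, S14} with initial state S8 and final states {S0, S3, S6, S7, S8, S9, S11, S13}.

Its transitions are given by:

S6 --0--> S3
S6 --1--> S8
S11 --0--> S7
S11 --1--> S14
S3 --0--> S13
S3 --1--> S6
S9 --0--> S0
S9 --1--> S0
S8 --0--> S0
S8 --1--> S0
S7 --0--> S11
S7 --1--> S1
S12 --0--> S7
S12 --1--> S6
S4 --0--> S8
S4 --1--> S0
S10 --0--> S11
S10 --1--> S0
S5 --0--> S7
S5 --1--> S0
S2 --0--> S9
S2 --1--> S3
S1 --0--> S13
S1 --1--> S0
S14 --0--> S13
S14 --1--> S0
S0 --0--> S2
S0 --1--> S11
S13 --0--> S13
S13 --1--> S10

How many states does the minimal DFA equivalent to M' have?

First remove the unreachable states {S4,S5,S12}; 12 states remain.
Initial partition by acceptance: {S0,S3,S6,S7,S8,S9,S11,S13} | {S1,S2,S10,S14}.
On input 0, block {S0,S3,S6,S7,S8,S9,S11,S13} splits into {S3,S6,S7,S8,S9,S11,S13} and {S0}.
Refine {S3,S6,S7,S8,S9,S11,S13} on symbol 0: members go to different blocks, giving {S3,S6,S7,S11,S13} and {S8,S9}.
Refine {S3,S6,S7,S11,S13} on symbol 1: members go to different blocks, giving {S7,S11,S13} and {S3} and {S6}.
On input 0, block {S1,S2,S10,S14} splits into {S1,S10,S14} and {S2}.
Stable partition: {S7,S11,S13} | {S1,S10,S14} | {S0} | {S8,S9} | {S3} | {S6} | {S2} — 7 equivalence classes.

7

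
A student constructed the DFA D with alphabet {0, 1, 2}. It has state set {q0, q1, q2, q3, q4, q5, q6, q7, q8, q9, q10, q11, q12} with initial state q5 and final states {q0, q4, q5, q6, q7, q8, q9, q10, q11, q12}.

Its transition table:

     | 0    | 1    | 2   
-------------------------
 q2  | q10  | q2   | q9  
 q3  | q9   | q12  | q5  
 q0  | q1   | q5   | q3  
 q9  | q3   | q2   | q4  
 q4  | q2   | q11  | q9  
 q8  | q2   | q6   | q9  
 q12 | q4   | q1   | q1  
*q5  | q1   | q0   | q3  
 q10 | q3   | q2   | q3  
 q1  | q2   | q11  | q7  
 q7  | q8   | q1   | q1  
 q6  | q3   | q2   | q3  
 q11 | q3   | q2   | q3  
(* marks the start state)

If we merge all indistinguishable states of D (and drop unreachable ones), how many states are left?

Every state is reachable, so we keep all 13.
Initial partition by acceptance: {q0,q4,q5,q6,q7,q8,q9,q10,q11,q12} | {q1,q2,q3}.
Split {q0,q4,q5,q6,q7,q8,q9,q10,q11,q12} by δ(·,0) → {q0,q4,q5,q6,q8,q9,q10,q11} and {q7,q12}.
Refine {q0,q4,q5,q6,q8,q9,q10,q11} on symbol 1: members go to different blocks, giving {q0,q4,q5,q8} and {q6,q9,q10,q11}.
On input 1, block {q0,q4,q5,q8} splits into {q0,q5} and {q4,q8}.
Split {q1,q2,q3} by δ(·,0) → {q2,q3} and {q1}.
Split {q2,q3} by δ(·,1) → {q2} and {q3}.
Split {q6,q9,q10,q11} by δ(·,2) → {q6,q10,q11} and {q9}.
No further refinement is possible. Final partition (8 blocks): {q0,q5} | {q2} | {q7,q12} | {q6,q10,q11} | {q4,q8} | {q1} | {q3} | {q9}.

8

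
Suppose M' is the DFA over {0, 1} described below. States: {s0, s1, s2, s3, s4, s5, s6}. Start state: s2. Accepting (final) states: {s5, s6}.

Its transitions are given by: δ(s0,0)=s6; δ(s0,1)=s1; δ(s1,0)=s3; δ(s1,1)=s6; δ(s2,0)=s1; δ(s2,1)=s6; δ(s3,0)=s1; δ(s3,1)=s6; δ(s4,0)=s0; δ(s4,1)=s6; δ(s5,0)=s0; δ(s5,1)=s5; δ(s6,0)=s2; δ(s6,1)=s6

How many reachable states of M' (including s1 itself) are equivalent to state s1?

Reachable states from the start: {s1,s2,s3,s6}. Unreachable: {s0,s4,s5} — drop them.
Initial partition by acceptance: {s6} | {s1,s2,s3}.
No further refinement is possible. Final partition (2 blocks): {s6} | {s1,s2,s3}.
State s1 belongs to the block {s1,s2,s3}, which has 3 states.

3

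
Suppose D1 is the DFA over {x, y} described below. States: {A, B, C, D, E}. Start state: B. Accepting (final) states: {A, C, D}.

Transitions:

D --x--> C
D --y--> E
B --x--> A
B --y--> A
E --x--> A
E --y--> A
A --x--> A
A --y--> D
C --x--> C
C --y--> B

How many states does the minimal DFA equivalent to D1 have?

Every state is reachable, so we keep all 5.
P0 = {A,C,D} | {B,E}.
Split {A,C,D} by δ(·,y) → {C,D} and {A}.
No further refinement is possible. Final partition (3 blocks): {C,D} | {B,E} | {A}.

3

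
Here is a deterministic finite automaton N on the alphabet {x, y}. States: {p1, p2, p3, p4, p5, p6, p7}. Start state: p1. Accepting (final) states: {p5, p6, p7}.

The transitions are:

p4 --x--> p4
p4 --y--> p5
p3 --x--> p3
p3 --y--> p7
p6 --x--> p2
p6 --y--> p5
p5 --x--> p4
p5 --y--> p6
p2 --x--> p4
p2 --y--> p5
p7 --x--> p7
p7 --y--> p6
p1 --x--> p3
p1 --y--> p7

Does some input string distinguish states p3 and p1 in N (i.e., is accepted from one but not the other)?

All states are reachable from the start state.
Initial partition by acceptance: {p5,p6,p7} | {p1,p2,p3,p4}.
On input x, block {p5,p6,p7} splits into {p5,p6} and {p7}.
Split {p1,p2,p3,p4} by δ(·,y) → {p1,p3} and {p2,p4}.
The partition is now stable with 4 blocks: {p5,p6} | {p1,p3} | {p7} | {p2,p4}.
p3 and p1 lie in the same block of the stable partition, so they are equivalent — no string distinguishes them.

No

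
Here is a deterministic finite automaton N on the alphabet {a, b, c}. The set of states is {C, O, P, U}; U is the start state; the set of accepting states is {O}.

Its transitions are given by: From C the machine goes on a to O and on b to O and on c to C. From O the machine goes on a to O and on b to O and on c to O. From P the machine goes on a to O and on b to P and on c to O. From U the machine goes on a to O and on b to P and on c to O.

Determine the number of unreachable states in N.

No path from U leads to C; the other 3 states are all reachable.

1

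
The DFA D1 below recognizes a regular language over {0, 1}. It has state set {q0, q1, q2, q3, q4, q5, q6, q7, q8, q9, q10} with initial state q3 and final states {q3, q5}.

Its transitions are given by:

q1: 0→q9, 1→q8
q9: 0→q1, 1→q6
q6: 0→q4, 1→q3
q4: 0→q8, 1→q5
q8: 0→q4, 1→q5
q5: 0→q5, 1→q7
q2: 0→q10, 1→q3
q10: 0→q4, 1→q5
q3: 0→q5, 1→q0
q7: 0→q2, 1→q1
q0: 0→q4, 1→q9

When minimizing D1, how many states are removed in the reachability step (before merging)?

0

A breadth-first search from the start state visits every state.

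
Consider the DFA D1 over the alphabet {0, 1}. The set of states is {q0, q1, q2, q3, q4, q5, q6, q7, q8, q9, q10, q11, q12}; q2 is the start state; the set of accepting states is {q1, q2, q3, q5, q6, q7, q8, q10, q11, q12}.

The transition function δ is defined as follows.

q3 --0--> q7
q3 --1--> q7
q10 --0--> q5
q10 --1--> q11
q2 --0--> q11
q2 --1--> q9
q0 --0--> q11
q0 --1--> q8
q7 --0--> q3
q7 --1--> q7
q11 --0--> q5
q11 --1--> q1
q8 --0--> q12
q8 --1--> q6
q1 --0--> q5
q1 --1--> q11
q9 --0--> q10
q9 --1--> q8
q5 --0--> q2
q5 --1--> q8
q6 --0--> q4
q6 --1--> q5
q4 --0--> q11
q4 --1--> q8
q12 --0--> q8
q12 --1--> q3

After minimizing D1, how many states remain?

Reachable states from the start: {q1,q2,q3,q4,q5,q6,q7,q8,q9,q10,q11,q12}. Unreachable: {q0} — drop them.
Start with accepting vs non-accepting: {q1,q2,q3,q5,q6,q7,q8,q10,q11,q12} | {q4,q9}.
On input 0, block {q1,q2,q3,q5,q6,q7,q8,q10,q11,q12} splits into {q1,q2,q3,q5,q7,q8,q10,q11,q12} and {q6}.
Refine {q1,q2,q3,q5,q7,q8,q10,q11,q12} on symbol 1: members go to different blocks, giving {q1,q3,q5,q7,q10,q11,q12} and {q2} and {q8}.
On input 0, block {q1,q3,q5,q7,q10,q11,q12} splits into {q1,q3,q7,q10,q11} and {q5} and {q12}.
Split {q1,q3,q7,q10,q11} by δ(·,0) → {q1,q10,q11} and {q3,q7}.
Stable partition: {q1,q10,q11} | {q4,q9} | {q6} | {q2} | {q8} | {q5} | {q12} | {q3,q7} — 8 equivalence classes.

8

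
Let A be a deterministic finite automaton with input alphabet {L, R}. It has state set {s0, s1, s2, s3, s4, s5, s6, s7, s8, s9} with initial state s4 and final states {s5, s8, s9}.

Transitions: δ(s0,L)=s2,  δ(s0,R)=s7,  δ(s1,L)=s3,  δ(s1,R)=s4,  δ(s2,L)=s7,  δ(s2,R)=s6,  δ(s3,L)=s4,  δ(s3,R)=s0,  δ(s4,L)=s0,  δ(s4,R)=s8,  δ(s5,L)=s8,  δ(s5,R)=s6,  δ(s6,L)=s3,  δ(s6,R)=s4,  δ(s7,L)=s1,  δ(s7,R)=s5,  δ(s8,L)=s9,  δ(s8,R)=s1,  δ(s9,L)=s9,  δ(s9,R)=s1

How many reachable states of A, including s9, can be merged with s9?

Start with accepting vs non-accepting: {s5,s8,s9} | {s0,s1,s2,s3,s4,s6,s7}.
Split {s0,s1,s2,s3,s4,s6,s7} by δ(·,R) → {s0,s1,s2,s3,s6} and {s4,s7}.
Split {s0,s1,s2,s3,s6} by δ(·,L) → {s0,s1,s6} and {s2,s3}.
No further refinement is possible. Final partition (4 blocks): {s5,s8,s9} | {s0,s1,s6} | {s4,s7} | {s2,s3}.
State s9 belongs to the block {s5,s8,s9}, which has 3 states.

3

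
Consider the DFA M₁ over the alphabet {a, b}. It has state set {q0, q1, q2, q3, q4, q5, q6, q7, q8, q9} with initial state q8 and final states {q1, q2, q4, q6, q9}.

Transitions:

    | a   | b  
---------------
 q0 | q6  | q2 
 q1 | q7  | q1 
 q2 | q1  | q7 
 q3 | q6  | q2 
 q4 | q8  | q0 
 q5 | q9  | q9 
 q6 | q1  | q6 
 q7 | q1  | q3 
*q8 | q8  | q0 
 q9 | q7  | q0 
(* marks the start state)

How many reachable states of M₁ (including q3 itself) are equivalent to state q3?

2

Reachable states from the start: {q0,q1,q2,q3,q6,q7,q8}. Unreachable: {q4,q5,q9} — drop them.
Initial partition by acceptance: {q1,q2,q6} | {q0,q3,q7,q8}.
Refine {q1,q2,q6} on symbol a: members go to different blocks, giving {q2,q6} and {q1}.
Split {q2,q6} by δ(·,b) → {q2} and {q6}.
On input a, block {q0,q3,q7,q8} splits into {q0,q3} and {q7} and {q8}.
Stable partition: {q2} | {q0,q3} | {q1} | {q6} | {q7} | {q8} — 6 equivalence classes.
The equivalence class containing q3 is {q0,q3}, of size 2.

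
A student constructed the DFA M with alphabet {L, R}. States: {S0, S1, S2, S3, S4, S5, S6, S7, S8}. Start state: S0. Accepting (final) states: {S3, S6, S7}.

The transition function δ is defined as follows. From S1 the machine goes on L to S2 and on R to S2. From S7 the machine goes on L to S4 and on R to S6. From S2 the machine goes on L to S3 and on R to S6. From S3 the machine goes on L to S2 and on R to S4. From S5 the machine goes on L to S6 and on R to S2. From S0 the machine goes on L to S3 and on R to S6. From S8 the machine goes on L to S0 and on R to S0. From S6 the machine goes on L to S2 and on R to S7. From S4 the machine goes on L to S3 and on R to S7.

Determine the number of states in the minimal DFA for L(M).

3

First remove the unreachable states {S1,S5,S8}; 6 states remain.
Start with accepting vs non-accepting: {S3,S6,S7} | {S0,S2,S4}.
Split {S3,S6,S7} by δ(·,R) → {S6,S7} and {S3}.
No further refinement is possible. Final partition (3 blocks): {S6,S7} | {S0,S2,S4} | {S3}.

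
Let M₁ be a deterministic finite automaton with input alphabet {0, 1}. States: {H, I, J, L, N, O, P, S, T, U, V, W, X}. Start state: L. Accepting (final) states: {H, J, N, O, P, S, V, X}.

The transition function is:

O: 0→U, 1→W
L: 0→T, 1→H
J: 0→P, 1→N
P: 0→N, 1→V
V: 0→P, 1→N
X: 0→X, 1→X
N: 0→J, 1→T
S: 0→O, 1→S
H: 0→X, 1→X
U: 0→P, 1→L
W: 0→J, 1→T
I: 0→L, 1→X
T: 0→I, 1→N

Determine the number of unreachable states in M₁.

BFS from L reaches {H, I, J, L, N, P, T, V, X}; the 4 state(s) O, S, U, W are never visited.

4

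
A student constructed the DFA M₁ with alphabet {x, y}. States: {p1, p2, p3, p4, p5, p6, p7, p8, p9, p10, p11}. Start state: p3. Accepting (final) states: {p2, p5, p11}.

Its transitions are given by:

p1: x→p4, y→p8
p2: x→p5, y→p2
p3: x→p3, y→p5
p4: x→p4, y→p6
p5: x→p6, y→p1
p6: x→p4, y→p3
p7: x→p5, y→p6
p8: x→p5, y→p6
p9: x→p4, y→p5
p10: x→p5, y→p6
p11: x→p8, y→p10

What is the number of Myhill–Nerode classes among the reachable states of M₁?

Reachable states from the start: {p1,p3,p4,p5,p6,p8}. Unreachable: {p2,p7,p9,p10,p11} — drop them.
Start with accepting vs non-accepting: {p5} | {p1,p3,p4,p6,p8}.
Split {p1,p3,p4,p6,p8} by δ(·,x) → {p1,p3,p4,p6} and {p8}.
On input y, block {p1,p3,p4,p6} splits into {p4,p6} and {p1} and {p3}.
On input y, block {p4,p6} splits into {p4} and {p6}.
No further refinement is possible. Final partition (6 blocks): {p5} | {p4} | {p8} | {p1} | {p3} | {p6}.

6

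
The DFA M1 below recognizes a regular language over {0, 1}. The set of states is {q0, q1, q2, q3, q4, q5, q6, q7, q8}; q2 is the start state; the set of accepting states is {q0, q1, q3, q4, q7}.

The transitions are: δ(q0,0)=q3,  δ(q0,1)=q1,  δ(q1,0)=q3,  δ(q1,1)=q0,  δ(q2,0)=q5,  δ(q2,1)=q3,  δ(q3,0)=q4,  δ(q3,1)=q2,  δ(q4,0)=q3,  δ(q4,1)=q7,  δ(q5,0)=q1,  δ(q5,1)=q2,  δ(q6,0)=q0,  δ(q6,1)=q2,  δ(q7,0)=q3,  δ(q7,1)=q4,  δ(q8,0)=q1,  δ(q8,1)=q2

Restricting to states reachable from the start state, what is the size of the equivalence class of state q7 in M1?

Reachable states from the start: {q0,q1,q2,q3,q4,q5,q7}. Unreachable: {q6,q8} — drop them.
P0 = {q0,q1,q3,q4,q7} | {q2,q5}.
Split {q0,q1,q3,q4,q7} by δ(·,1) → {q0,q1,q4,q7} and {q3}.
On input 0, block {q2,q5} splits into {q2} and {q5}.
Stable partition: {q0,q1,q4,q7} | {q2} | {q3} | {q5} — 4 equivalence classes.
State q7 belongs to the block {q0,q1,q4,q7}, which has 4 states.

4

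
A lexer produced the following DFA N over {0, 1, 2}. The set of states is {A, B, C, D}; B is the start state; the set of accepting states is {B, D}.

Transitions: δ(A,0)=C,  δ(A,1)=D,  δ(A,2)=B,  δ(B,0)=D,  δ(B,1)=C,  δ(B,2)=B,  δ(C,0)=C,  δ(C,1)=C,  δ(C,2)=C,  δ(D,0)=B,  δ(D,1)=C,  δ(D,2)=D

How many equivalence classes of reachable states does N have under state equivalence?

First remove the unreachable states {A}; 3 states remain.
P0 = {B,D} | {C}.
No further refinement is possible. Final partition (2 blocks): {B,D} | {C}.

2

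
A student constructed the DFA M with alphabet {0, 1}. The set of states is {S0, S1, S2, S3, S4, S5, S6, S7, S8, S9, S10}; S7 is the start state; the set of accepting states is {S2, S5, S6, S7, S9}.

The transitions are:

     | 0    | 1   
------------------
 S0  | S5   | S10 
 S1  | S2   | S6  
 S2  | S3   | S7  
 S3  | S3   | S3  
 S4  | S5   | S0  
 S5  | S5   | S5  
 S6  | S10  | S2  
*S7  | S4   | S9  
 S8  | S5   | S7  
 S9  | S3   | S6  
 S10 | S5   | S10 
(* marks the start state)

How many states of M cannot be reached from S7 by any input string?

2

Starting at S7 and following transitions, the reachable set is {S0, S2, S3, S4, S5, S6, S7, S9, S10}. That leaves S1, S8 unreachable — 2 in total.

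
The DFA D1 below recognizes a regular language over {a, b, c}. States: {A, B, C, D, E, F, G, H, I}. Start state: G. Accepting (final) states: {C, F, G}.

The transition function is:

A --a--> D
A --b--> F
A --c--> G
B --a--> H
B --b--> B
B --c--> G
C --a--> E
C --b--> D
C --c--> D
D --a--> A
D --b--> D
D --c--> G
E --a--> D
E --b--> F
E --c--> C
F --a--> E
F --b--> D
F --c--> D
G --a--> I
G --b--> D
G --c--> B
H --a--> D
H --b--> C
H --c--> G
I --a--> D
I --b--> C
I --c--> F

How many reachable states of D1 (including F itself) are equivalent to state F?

3

All states are reachable from the start state.
P0 = {C,F,G} | {A,B,D,E,H,I}.
Split {A,B,D,E,H,I} by δ(·,b) → {A,E,H,I} and {B,D}.
Stable partition: {C,F,G} | {A,E,H,I} | {B,D} — 3 equivalence classes.
State F belongs to the block {C,F,G}, which has 3 states.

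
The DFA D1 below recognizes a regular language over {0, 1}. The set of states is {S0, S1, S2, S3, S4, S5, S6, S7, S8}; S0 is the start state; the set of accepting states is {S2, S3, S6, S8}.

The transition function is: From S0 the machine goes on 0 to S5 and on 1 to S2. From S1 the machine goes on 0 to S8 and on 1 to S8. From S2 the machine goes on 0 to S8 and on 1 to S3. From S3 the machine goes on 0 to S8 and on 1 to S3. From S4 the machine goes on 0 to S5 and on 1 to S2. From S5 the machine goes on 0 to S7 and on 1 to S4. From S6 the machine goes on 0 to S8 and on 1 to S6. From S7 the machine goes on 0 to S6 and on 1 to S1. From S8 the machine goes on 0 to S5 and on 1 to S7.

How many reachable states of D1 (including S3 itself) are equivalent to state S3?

3

All states are reachable from the start state.
Start with accepting vs non-accepting: {S2,S3,S6,S8} | {S0,S1,S4,S5,S7}.
On input 0, block {S2,S3,S6,S8} splits into {S2,S3,S6} and {S8}.
Split {S0,S1,S4,S5,S7} by δ(·,0) → {S0,S4,S5} and {S1} and {S7}.
On input 0, block {S0,S4,S5} splits into {S0,S4} and {S5}.
Stable partition: {S2,S3,S6} | {S0,S4} | {S8} | {S1} | {S7} | {S5} — 6 equivalence classes.
State S3 belongs to the block {S2,S3,S6}, which has 3 states.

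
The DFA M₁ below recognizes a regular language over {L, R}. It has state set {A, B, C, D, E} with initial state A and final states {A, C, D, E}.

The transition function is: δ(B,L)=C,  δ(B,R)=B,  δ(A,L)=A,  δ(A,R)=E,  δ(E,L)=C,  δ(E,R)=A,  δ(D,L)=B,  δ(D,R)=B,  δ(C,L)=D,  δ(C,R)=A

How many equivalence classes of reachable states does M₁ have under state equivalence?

All states are reachable from the start state.
Start with accepting vs non-accepting: {A,C,D,E} | {B}.
Refine {A,C,D,E} on symbol L: members go to different blocks, giving {A,C,E} and {D}.
On input L, block {A,C,E} splits into {A,E} and {C}.
Refine {A,E} on symbol L: members go to different blocks, giving {A} and {E}.
The partition is now stable with 5 blocks: {A} | {B} | {D} | {C} | {E}.

5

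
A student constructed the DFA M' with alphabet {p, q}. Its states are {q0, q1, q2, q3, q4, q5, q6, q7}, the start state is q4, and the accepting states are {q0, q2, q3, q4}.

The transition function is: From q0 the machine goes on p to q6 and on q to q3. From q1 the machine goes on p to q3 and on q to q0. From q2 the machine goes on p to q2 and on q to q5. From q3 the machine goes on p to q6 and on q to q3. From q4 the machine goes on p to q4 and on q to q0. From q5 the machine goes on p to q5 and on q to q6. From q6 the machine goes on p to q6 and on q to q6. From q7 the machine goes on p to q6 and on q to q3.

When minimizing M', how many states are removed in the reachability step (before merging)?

BFS from q4 reaches {q0, q3, q4, q6}; the 4 state(s) q1, q2, q5, q7 are never visited.

4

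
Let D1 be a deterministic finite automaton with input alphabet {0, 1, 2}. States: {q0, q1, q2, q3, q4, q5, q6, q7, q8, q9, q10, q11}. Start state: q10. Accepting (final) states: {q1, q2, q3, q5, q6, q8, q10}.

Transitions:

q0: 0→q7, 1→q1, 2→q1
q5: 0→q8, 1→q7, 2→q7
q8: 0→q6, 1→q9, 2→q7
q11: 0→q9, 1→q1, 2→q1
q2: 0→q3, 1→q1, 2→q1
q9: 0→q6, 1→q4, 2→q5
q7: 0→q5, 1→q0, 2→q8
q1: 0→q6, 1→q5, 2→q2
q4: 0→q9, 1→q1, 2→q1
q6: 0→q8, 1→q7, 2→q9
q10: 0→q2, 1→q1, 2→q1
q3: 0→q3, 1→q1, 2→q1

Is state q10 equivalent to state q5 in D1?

Reachable states from the start: {q0,q1,q2,q3,q4,q5,q6,q7,q8,q9,q10}. Unreachable: {q11} — drop them.
Start with accepting vs non-accepting: {q1,q2,q3,q5,q6,q8,q10} | {q0,q4,q7,q9}.
Split {q1,q2,q3,q5,q6,q8,q10} by δ(·,1) → {q1,q2,q3,q10} and {q5,q6,q8}.
On input 0, block {q1,q2,q3,q10} splits into {q2,q3,q10} and {q1}.
On input 0, block {q0,q4,q7,q9} splits into {q0,q4} and {q7,q9}.
No further refinement is possible. Final partition (5 blocks): {q2,q3,q10} | {q0,q4} | {q5,q6,q8} | {q1} | {q7,q9}.
q10 and q5 end up in different blocks, so they are distinguishable. For instance, the string '1' is accepted from only q10.

No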